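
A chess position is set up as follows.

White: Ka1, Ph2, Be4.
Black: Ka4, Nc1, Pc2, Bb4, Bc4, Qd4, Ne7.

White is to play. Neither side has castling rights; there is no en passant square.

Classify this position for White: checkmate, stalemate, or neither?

White to move; white king on a1.
In check: yes, from the black queen on d4.
King squares — b1: attacked by Pc2; a2: attacked by Nc1; b2: attacked by Qd4.
Legal moves for White: none.
In check with no legal moves → checkmate.

checkmate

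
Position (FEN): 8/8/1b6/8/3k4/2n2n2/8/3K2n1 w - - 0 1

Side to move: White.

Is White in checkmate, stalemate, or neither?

neither

White to move; white king on d1.
In check: yes, from the black knight on c3.
Legal moves for White: Kc2, Kc1.
White is in check but has 2 legal moves → neither.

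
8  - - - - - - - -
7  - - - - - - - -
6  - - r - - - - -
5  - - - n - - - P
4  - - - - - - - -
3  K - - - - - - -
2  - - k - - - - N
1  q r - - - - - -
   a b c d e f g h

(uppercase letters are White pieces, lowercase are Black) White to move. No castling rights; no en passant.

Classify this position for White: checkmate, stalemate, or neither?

checkmate

White to move; white king on a3.
In check: yes, from the black queen on a1.
King squares — a2: attacked by Qa1; b2: attacked by Qa1; b3: attacked by Rb1; a4: attacked by Qa1; b4: attacked by Rb1.
Legal moves for White: none.
In check with no legal moves → checkmate.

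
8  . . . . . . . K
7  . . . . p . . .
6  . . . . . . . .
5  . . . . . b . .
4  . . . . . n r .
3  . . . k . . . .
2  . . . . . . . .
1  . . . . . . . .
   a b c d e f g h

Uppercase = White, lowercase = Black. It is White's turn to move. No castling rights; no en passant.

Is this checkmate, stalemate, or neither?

stalemate

White to move; white king on h8.
In check: no.
King squares — g7: attacked by Rg4; h7: attacked by Bf5; g8: attacked by Rg4.
Legal moves for White: none.
Not in check and no legal moves → stalemate.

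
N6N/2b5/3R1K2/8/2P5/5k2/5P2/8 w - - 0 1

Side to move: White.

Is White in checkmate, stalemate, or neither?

neither

White to move; white king on f6.
In check: no.
Legal moves for White include: Nf7, Ng6, Nxc7, Nb6, Kg7, Kf7, Ke7, Kg6, Ke6, Kg5, Kf5, Ke5, Rd8, Rd7, Re6, Rc6, Rb6, Ra6, ... (list truncated; more exist).
White has legal moves and is not in check → neither.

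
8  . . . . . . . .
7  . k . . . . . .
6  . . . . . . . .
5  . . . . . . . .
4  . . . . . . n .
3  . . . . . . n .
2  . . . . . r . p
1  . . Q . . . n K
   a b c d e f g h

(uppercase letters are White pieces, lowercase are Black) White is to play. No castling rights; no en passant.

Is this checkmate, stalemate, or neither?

White to move; white king on h1.
In check: yes, from the black knight on g3.
King squares — g1: attacked by Ph2; g2: attacked by Rf2; h2: attacked by Rf2.
Legal moves for White: none.
In check with no legal moves → checkmate.

checkmate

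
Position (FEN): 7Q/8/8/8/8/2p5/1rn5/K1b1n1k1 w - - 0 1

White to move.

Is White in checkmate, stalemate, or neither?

White to move; white king on a1.
In check: yes, from the black knight on c2.
King squares — b1: attacked by Rb2; a2: attacked by Rb2; b2: attacked by Bc1.
Legal moves for White: none.
In check with no legal moves → checkmate.

checkmate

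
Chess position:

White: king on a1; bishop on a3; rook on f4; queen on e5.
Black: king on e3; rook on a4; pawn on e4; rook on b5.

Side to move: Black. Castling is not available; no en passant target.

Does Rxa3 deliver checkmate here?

After Rxa3: white king on a1; in check: yes, from the black rook on a3.
King squares — b1: attacked by Rb5; a2: attacked by Ra3; b2: attacked by Rb5.
White has no legal moves → checkmate.

yes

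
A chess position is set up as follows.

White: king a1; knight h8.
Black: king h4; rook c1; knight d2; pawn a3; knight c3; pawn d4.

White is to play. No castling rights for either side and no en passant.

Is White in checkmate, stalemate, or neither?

White to move; white king on a1.
In check: yes, from the black rook on c1.
King squares — b1: attacked by Rc1; a2: attacked by Nc3; b2: attacked by Pa3.
Legal moves for White: none.
In check with no legal moves → checkmate.

checkmate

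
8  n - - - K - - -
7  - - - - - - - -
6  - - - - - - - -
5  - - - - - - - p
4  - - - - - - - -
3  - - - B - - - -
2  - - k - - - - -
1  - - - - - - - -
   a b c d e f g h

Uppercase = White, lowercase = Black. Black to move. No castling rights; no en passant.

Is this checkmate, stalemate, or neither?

neither

Black to move; black king on c2.
In check: yes, from the white bishop on d3.
King squares — b1: attacked by Bd3; c1: available; d1: available; b2: available; d2: available; b3: available; c3: available; d3: available.
Legal moves for Black: Kxd3, Kc3, Kb3, Kd2, Kb2, Kd1, Kc1.
Black is in check but has 7 legal moves → neither.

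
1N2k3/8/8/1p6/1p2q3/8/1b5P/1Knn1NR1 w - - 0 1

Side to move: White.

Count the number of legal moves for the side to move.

0

White to move; king on b1.
In check: yes, from the black queen on e4.
Legal moves: none.
Count: 0.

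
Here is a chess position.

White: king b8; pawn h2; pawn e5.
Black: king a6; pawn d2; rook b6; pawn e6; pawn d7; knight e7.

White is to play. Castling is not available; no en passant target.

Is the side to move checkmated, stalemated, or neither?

neither

White to move; white king on b8.
In check: yes, from the black rook on b6.
King squares — a7: attacked by Ka6; b7: attacked by Ka6; c7: available; a8: available; c8: attacked by Ne7.
Legal moves for White: Ka8, Kc7.
White is in check but has 2 legal moves → neither.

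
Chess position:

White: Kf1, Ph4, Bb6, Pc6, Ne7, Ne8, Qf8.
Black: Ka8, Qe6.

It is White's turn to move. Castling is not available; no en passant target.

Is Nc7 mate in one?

yes

After Nc7: black king on a8; in check: yes, from the white knight on c7 and the white queen on f8.
King squares — a7: attacked by Bb6; b7: attacked by Pc6; b8: attacked by Qf8.
Black has no legal moves → checkmate.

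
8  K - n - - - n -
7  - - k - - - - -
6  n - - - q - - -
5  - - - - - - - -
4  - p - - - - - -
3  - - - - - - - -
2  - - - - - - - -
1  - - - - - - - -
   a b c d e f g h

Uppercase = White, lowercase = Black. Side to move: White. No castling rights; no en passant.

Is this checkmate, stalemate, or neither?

stalemate

White to move; white king on a8.
In check: no.
King squares — a7: attacked by Nc8; b7: attacked by Kc7; b8: attacked by Na6.
Legal moves for White: none.
Not in check and no legal moves → stalemate.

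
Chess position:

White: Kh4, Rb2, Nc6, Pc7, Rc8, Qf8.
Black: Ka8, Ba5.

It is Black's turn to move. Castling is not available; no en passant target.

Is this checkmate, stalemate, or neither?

checkmate

Black to move; black king on a8.
In check: yes, from the white rook on c8.
King squares — a7: attacked by Nc6; b7: attacked by Rb2; b8: attacked by Rb2.
Legal moves for Black: none.
In check with no legal moves → checkmate.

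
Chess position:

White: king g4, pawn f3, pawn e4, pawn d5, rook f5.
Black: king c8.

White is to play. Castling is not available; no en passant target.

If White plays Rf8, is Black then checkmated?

After Rf8: black king on c8; in check: yes, from the white rook on f8.
Black has 3 legal replies: Kd7, Kc7, Kb7.
In check but a legal move exists → not checkmate.

no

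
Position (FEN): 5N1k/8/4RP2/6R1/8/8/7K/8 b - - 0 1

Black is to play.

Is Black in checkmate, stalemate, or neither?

stalemate

Black to move; black king on h8.
In check: no.
King squares — g7: attacked by Rg5; h7: attacked by Nf8; g8: attacked by Rg5.
Legal moves for Black: none.
Not in check and no legal moves → stalemate.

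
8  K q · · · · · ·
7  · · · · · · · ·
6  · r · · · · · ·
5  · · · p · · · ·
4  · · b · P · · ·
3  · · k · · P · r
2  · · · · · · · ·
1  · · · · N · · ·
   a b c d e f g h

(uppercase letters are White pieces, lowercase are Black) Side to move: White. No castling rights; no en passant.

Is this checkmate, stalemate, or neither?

White to move; white king on a8.
In check: yes, from the black queen on b8.
King squares — a7: attacked by Qb8; b7: attacked by Rb6; b8: attacked by Rb6.
Legal moves for White: none.
In check with no legal moves → checkmate.

checkmate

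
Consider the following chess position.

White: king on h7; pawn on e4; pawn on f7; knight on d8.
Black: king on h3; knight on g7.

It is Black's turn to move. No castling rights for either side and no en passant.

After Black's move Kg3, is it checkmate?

After Kg3: white king on h7; in check: no.
White is not in check, so this cannot be checkmate.

no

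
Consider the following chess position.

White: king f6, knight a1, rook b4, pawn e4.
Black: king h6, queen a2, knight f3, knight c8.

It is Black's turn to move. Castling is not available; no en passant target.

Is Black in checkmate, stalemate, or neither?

Black to move; black king on h6.
In check: no.
Legal moves for Black include: Ne7, Na7, Nd6, Nb6, Kh7, Kh5, Ng5, Ne5, Nh4, Nd4, Nh2, Nd2, Ng1, Ne1, Qg8, Qa8, Qf7+, Qa7, ... (list truncated; more exist).
Black has legal moves and is not in check → neither.

neither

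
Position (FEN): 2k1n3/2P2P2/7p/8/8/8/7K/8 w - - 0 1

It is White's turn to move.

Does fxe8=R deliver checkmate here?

no

After fxe8=R: black king on c8; in check: yes, from the white rook on e8.
Black has 3 legal replies: Kd7, Kxc7, Kb7.
In check but a legal move exists → not checkmate.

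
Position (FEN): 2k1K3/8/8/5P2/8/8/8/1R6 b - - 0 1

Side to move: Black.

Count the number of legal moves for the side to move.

1

Black to move; king on c8.
In check: no.
Legal moves: Kc7.
Count: 1.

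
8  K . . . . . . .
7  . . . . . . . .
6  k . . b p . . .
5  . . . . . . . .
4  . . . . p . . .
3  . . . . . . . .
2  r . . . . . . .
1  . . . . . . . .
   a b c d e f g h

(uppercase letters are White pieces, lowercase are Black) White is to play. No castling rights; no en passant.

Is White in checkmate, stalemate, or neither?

White to move; white king on a8.
In check: no.
King squares — a7: attacked by Ka6; b7: attacked by Ka6; b8: attacked by Bd6.
Legal moves for White: none.
Not in check and no legal moves → stalemate.

stalemate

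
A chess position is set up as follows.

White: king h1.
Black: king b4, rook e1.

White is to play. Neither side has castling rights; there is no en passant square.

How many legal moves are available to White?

White to move; king on h1.
In check: yes, from the black rook on e1.
Legal moves: Kh2, Kg2.
Count: 2.

2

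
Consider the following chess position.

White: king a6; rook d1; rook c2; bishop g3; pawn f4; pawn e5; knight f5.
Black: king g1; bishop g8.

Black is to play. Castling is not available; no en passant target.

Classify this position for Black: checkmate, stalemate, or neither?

checkmate

Black to move; black king on g1.
In check: yes, from the white rook on d1.
King squares — f1: attacked by Rd1; h1: attacked by Rd1; f2: attacked by Rc2; g2: attacked by Rc2; h2: attacked by Rc2.
Legal moves for Black: none.
In check with no legal moves → checkmate.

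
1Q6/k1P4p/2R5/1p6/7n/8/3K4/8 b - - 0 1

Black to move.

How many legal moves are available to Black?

0

Black to move; king on a7.
In check: yes, from the white queen on b8.
Legal moves: none.
Count: 0.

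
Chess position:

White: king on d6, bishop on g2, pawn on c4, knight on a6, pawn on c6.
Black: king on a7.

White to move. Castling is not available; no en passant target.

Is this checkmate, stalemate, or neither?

White to move; white king on d6.
In check: no.
Legal moves for White include: Ke7, Kd7, Kc7, Ke6, Ke5, Kd5, Kc5, Nb8, Nc7, Nc5, Nb4, Bd5, Be4, Bh3, Bf3, Bh1, Bf1, c7, ... (list truncated; more exist).
White has legal moves and is not in check → neither.

neither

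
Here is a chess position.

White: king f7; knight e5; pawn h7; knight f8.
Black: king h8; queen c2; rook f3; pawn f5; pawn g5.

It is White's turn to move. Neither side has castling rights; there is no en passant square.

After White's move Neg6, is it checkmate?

After Neg6: black king on h8; in check: yes, from the white knight on g6.
King squares — g7: attacked by Kf7; h7: attacked by Nf8; g8: attacked by Kf7.
Black has no legal moves → checkmate.

yes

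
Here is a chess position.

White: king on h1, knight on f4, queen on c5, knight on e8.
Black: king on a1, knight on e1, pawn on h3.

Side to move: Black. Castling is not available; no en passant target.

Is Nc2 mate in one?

After Nc2: white king on h1; in check: no.
White is not in check, so this cannot be checkmate.

no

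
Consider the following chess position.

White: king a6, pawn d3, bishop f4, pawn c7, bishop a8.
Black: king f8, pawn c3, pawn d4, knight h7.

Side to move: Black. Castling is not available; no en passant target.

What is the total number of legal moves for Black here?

Black to move; king on f8.
In check: no.
Legal moves: Kg8, Ke8, Kg7, Kf7, Ke7, Nf6, Ng5, c2.
Count: 8.

8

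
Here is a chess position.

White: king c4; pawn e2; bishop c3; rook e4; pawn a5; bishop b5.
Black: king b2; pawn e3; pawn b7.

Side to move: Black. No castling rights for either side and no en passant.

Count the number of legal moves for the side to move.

5

Black to move; king on b2.
In check: yes, from the white bishop on c3.
Legal moves: Ka3, Kc2, Ka2, Kc1, Kb1.
Count: 5.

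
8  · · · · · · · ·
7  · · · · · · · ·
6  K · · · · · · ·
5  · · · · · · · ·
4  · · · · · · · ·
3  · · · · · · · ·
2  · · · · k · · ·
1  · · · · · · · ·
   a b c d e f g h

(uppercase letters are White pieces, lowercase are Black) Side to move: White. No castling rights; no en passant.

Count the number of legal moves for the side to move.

5

White to move; king on a6.
In check: no.
Legal moves: Kb7, Ka7, Kb6, Kb5, Ka5.
Count: 5.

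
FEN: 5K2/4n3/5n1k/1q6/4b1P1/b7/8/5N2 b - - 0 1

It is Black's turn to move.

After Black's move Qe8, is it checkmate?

yes

After Qe8: white king on f8; in check: yes, from the black queen on e8.
King squares — e7: attacked by Ba3; f7: attacked by Qe8; g7: attacked by Kh6; e8: attacked by Nf6; g8: attacked by Nf6.
White has no legal moves → checkmate.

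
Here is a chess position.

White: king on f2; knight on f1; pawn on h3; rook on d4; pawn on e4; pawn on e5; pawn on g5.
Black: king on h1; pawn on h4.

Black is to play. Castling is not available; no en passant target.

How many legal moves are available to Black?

Black to move; king on h1.
In check: no.
Legal moves: none.
Count: 0.

0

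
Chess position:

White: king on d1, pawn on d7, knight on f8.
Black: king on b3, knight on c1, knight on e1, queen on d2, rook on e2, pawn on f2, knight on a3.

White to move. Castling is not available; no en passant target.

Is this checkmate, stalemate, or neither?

checkmate

White to move; white king on d1.
In check: yes, from the black queen on d2.
King squares — c1: attacked by Qd2; e1: attacked by Qd2; c2: attacked by Ne1; d2: attacked by Re2; e2: attacked by Nc1.
Legal moves for White: none.
In check with no legal moves → checkmate.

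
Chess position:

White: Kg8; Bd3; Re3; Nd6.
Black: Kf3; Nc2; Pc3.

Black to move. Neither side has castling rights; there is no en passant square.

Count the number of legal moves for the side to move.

Black to move; king on f3.
In check: yes, from the white rook on e3.
Legal moves: Kg4, Kf4, Kxe3, Kg2, Kf2, Nxe3.
Count: 6.

6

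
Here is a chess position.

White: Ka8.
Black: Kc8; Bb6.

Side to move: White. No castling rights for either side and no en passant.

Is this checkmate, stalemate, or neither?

stalemate

White to move; white king on a8.
In check: no.
King squares — a7: attacked by Bb6; b7: attacked by Kc8; b8: attacked by Kc8.
Legal moves for White: none.
Not in check and no legal moves → stalemate.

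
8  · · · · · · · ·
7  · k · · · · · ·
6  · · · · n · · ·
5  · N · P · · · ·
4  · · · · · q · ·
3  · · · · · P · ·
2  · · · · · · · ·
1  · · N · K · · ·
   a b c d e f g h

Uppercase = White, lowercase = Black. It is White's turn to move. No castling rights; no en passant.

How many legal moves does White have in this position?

White to move; king on e1.
In check: no.
Legal moves: Nc7, Na7, Nd6+, Nd4, Nc3, Na3, Kf2, Ke2, Kf1, Kd1, Nd3, Nb3, Ne2, Na2, dxe6, d6.
Count: 16.

16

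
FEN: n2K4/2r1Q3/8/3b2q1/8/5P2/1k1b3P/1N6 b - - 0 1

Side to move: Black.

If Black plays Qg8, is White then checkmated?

After Qg8: white king on d8; in check: yes, from the black queen on g8.
White has 2 legal replies: Qf8, Qe8.
In check but a legal move exists → not checkmate.

no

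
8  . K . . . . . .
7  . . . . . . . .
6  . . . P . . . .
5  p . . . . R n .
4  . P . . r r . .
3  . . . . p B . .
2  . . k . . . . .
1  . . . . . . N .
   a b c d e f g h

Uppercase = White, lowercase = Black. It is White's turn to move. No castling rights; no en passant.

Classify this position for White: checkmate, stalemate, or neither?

White to move; white king on b8.
In check: no.
Legal moves for White include: Kc8, Ka8, Kc7, Kb7, Ka7, Rf8, Rf7, Rf6, Rxg5, Re5, Rd5, Rc5+, Rb5, Rxa5, Rxf4, Bh5, Bg4, Bxe4+, ... (list truncated; more exist).
White has legal moves and is not in check → neither.

neither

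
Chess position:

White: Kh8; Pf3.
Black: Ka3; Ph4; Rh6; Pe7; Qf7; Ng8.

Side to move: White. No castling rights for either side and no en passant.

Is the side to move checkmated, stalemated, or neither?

White to move; white king on h8.
In check: yes, from the black rook on h6.
King squares — g7: attacked by Qf7; h7: attacked by Rh6; g8: attacked by Qf7.
Legal moves for White: none.
In check with no legal moves → checkmate.

checkmate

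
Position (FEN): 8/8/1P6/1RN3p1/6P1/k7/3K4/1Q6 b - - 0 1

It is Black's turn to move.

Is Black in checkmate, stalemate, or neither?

stalemate

Black to move; black king on a3.
In check: no.
King squares — a2: attacked by Qb1; b2: attacked by Qb1; b3: attacked by Qb1; a4: attacked by Nc5; b4: attacked by Qb1.
Legal moves for Black: none.
Not in check and no legal moves → stalemate.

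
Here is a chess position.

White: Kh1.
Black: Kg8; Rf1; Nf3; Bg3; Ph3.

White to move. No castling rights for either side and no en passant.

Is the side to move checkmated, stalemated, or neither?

White to move; white king on h1.
In check: yes, from the black rook on f1.
King squares — g1: attacked by Rf1; g2: attacked by Ph3; h2: attacked by Nf3.
Legal moves for White: none.
In check with no legal moves → checkmate.

checkmate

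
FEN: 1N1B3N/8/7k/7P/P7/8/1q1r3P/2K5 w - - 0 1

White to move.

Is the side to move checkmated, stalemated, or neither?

checkmate

White to move; white king on c1.
In check: yes, from the black queen on b2.
King squares — b1: attacked by Qb2; d1: attacked by Rd2; b2: attacked by Rd2; c2: attacked by Qb2; d2: attacked by Qb2.
Legal moves for White: none.
In check with no legal moves → checkmate.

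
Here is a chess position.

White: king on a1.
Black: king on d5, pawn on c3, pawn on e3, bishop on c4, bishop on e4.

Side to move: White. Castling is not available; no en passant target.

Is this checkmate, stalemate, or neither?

stalemate

White to move; white king on a1.
In check: no.
King squares — b1: attacked by Be4; a2: attacked by Bc4; b2: attacked by Pc3.
Legal moves for White: none.
Not in check and no legal moves → stalemate.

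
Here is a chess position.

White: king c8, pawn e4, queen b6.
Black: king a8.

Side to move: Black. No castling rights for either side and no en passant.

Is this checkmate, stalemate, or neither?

Black to move; black king on a8.
In check: no.
King squares — a7: attacked by Qb6; b7: attacked by Qb6; b8: attacked by Qb6.
Legal moves for Black: none.
Not in check and no legal moves → stalemate.

stalemate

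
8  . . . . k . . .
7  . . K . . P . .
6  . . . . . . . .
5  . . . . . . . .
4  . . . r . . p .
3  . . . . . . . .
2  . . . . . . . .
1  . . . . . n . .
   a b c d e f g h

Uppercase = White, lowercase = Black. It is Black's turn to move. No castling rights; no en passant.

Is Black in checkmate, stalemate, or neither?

Black to move; black king on e8.
In check: yes, from the white pawn on f7.
King squares — d7: attacked by Kc7; e7: available; f7: available; d8: attacked by Kc7; f8: available.
Legal moves for Black: Kf8, Kxf7, Ke7.
Black is in check but has 3 legal moves → neither.

neither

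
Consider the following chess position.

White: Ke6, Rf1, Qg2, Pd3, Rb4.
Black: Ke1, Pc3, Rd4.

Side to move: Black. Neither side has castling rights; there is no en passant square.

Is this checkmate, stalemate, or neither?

Black to move; black king on e1.
In check: yes, from the white rook on f1.
King squares — d1: attacked by Rf1; f1: attacked by Qg2; d2: attacked by Qg2; e2: attacked by Qg2; f2: attacked by Rf1.
Legal moves for Black: none.
In check with no legal moves → checkmate.

checkmate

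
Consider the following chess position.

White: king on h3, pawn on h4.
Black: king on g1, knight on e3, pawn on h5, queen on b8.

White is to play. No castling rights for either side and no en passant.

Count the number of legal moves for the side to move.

White to move; king on h3.
In check: no.
Legal moves: none.
Count: 0.

0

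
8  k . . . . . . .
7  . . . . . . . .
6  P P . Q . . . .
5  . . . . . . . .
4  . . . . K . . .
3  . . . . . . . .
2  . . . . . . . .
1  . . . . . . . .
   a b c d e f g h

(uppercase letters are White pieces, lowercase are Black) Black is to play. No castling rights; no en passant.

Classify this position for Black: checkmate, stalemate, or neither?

stalemate

Black to move; black king on a8.
In check: no.
King squares — a7: attacked by Pb6; b7: attacked by Pa6; b8: attacked by Qd6.
Legal moves for Black: none.
Not in check and no legal moves → stalemate.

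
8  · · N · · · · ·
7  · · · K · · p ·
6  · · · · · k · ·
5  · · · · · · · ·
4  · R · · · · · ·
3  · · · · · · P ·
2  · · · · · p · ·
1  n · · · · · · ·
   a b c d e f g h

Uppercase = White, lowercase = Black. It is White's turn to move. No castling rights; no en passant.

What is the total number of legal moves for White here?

24

White to move; king on d7.
In check: no.
Legal moves: Ne7, Na7, Nd6, Nb6, Ke8, Kd8, Kc7, Kd6, Kc6, Rb8, Rb7, Rb6+, Rb5, Rh4, Rg4, Rf4+, Re4, Rd4, Rc4, Ra4, Rb3, Rb2, Rb1, g4.
Count: 24.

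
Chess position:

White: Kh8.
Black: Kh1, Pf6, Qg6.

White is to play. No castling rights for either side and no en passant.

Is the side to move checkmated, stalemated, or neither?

White to move; white king on h8.
In check: no.
King squares — g7: attacked by Qg6; h7: attacked by Qg6; g8: attacked by Qg6.
Legal moves for White: none.
Not in check and no legal moves → stalemate.

stalemate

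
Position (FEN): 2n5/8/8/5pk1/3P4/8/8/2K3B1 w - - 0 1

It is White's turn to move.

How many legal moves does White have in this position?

9

White to move; king on c1.
In check: no.
Legal moves: Be3+, Bh2, Bf2, Kd2, Kc2, Kb2, Kd1, Kb1, d5.
Count: 9.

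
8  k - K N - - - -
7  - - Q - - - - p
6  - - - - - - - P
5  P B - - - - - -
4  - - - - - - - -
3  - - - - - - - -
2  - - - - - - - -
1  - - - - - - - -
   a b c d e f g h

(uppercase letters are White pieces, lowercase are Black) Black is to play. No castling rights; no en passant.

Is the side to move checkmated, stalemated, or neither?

stalemate

Black to move; black king on a8.
In check: no.
King squares — a7: attacked by Qc7; b7: attacked by Qc7; b8: attacked by Qc7.
Legal moves for Black: none.
Not in check and no legal moves → stalemate.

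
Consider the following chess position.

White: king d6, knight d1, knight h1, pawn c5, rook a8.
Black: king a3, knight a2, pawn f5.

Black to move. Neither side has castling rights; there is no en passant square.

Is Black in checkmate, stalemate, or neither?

neither

Black to move; black king on a3.
In check: yes, from the white rook on a8.
King squares — a2: own knight; b2: attacked by Nd1; b3: available; a4: attacked by Ra8; b4: available.
Legal moves for Black: Kb4, Kb3.
Black is in check but has 2 legal moves → neither.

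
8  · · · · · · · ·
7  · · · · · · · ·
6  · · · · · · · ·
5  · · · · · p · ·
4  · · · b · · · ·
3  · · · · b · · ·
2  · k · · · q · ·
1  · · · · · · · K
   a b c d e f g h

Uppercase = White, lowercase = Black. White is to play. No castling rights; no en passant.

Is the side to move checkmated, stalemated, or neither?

stalemate

White to move; white king on h1.
In check: no.
King squares — g1: attacked by Qf2; g2: attacked by Qf2; h2: attacked by Qf2.
Legal moves for White: none.
Not in check and no legal moves → stalemate.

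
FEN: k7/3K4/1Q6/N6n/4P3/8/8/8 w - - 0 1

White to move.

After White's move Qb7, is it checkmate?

After Qb7: black king on a8; in check: yes, from the white queen on b7.
King squares — a7: attacked by Qb7; b7: attacked by Na5; b8: attacked by Qb7.
Black has no legal moves → checkmate.

yes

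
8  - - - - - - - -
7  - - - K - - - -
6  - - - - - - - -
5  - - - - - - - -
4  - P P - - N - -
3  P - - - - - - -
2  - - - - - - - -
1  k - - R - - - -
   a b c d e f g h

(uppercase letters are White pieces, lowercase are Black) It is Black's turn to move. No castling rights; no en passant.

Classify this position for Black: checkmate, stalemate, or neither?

neither

Black to move; black king on a1.
In check: yes, from the white rook on d1.
Legal moves for Black: Kb2, Ka2.
Black is in check but has 2 legal moves → neither.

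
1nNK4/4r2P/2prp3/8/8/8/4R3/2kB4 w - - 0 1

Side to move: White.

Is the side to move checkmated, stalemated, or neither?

neither

White to move; white king on d8.
In check: yes, from the black rook on d6.
King squares — c7: attacked by Re7; d7: attacked by Rd6; e7: available; c8: own knight; e8: attacked by Re7.
Legal moves for White: Kxe7, Nxd6.
White is in check but has 2 legal moves → neither.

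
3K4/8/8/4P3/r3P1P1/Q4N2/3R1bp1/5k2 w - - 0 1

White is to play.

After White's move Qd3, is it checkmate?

yes

After Qd3: black king on f1; in check: yes, from the white queen on d3.
King squares — e1: attacked by Nf3; g1: attacked by Nf3; e2: attacked by Rd2; f2: own bishop; g2: own pawn.
Black has no legal moves → checkmate.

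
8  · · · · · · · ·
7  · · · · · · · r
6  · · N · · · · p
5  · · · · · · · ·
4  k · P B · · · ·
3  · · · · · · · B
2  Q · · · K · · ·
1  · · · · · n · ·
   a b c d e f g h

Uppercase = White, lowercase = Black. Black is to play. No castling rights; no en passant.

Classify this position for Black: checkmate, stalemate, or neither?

Black to move; black king on a4.
In check: yes, from the white queen on a2.
King squares — a3: attacked by Qa2; b3: attacked by Qa2; b4: attacked by Nc6; a5: attacked by Qa2; b5: attacked by Pc4.
Legal moves for Black: none.
In check with no legal moves → checkmate.

checkmate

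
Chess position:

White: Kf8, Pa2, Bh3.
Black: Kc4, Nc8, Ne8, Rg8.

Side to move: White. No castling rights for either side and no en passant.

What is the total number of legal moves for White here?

2

White to move; king on f8.
In check: yes, from the black rook on g8.
Legal moves: Kxg8, Kf7.
Count: 2.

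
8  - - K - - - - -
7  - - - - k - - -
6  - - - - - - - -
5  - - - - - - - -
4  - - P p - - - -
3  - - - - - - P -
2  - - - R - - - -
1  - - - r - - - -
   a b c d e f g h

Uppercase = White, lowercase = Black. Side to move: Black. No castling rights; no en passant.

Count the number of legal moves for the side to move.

15

Black to move; king on e7.
In check: no.
Legal moves: Kf8, Ke8, Kf7, Kf6, Ke6, Kd6, Rxd2, Rh1, Rg1, Rf1, Re1, Rc1, Rb1, Ra1, d3.
Count: 15.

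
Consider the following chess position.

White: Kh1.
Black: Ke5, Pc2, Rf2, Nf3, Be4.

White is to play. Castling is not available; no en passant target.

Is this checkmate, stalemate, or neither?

stalemate

White to move; white king on h1.
In check: no.
King squares — g1: attacked by Nf3; g2: attacked by Rf2; h2: attacked by Rf2.
Legal moves for White: none.
Not in check and no legal moves → stalemate.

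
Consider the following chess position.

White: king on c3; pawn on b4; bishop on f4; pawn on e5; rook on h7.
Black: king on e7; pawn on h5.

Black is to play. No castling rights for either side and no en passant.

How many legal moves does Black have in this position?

4

Black to move; king on e7.
In check: yes, from the white rook on h7.
Legal moves: Kf8, Ke8, Kd8, Ke6.
Count: 4.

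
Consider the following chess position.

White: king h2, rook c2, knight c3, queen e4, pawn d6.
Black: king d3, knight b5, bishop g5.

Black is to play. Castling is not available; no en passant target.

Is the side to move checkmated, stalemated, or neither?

checkmate

Black to move; black king on d3.
In check: yes, from the white queen on e4.
King squares — c2: attacked by Qe4; d2: attacked by Rc2; e2: attacked by Rc2; c3: attacked by Rc2; e3: attacked by Qe4; c4: attacked by Qe4; d4: attacked by Qe4; e4: attacked by Nc3.
Legal moves for Black: none.
In check with no legal moves → checkmate.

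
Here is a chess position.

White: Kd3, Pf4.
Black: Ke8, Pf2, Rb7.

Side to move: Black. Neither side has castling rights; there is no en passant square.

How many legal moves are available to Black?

23

Black to move; king on e8.
In check: no.
Legal moves: Kf8, Kd8, Kf7, Ke7, Kd7, Rb8, Rh7, Rg7, Rf7, Re7, Rd7+, Rc7, Ra7, Rb6, Rb5, Rb4, Rb3+, Rb2, Rb1, f1=Q+, f1=R, f1=B+, f1=N.
Count: 23.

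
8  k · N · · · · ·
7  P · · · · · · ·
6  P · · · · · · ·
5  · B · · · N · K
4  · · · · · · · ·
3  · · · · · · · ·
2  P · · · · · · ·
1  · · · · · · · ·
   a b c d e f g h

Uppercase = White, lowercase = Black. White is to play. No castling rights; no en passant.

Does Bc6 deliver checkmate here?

yes

After Bc6: black king on a8; in check: yes, from the white bishop on c6.
King squares — a7: attacked by Nc8; b7: attacked by Pa6; b8: attacked by Pa7.
Black has no legal moves → checkmate.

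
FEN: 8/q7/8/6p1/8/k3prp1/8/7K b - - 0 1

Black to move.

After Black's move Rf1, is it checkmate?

no

After Rf1: white king on h1; in check: yes, from the black rook on f1.
White has 1 legal reply: Kg2.
In check but a legal move exists → not checkmate.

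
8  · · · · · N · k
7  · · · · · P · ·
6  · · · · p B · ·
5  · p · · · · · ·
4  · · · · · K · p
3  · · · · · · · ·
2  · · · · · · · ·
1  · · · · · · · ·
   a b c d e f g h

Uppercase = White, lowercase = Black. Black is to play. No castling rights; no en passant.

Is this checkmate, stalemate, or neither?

Black to move; black king on h8.
In check: yes, from the white bishop on f6.
King squares — g7: attacked by Bf6; h7: attacked by Nf8; g8: attacked by Pf7.
Legal moves for Black: none.
In check with no legal moves → checkmate.

checkmate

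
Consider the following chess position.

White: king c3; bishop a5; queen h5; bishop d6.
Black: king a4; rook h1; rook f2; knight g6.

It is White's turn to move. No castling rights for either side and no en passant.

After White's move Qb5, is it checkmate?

no

After Qb5: black king on a4; in check: yes, from the white queen on b5.
Black has 1 legal reply: Kxb5.
In check but a legal move exists → not checkmate.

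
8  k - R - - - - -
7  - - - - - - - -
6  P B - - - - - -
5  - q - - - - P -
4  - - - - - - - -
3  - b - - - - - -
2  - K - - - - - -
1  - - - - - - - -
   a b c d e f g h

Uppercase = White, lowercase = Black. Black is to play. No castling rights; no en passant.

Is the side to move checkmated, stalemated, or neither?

checkmate

Black to move; black king on a8.
In check: yes, from the white rook on c8.
King squares — a7: attacked by Bb6; b7: attacked by Pa6; b8: attacked by Rc8.
Legal moves for Black: none.
In check with no legal moves → checkmate.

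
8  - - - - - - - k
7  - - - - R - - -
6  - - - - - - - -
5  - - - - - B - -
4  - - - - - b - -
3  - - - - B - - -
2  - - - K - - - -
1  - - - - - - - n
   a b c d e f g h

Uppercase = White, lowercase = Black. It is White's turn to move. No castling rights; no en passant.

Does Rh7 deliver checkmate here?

After Rh7: black king on h8; in check: yes, from the white rook on h7.
Black has 1 legal reply: Kg8.
In check but a legal move exists → not checkmate.

no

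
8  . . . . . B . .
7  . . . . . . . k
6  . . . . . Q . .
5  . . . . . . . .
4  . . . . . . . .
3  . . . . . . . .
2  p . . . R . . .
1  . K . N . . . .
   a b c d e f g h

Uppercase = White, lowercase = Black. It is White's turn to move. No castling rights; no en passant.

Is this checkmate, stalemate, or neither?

neither

White to move; white king on b1.
In check: yes, from the black pawn on a2.
Legal moves for White: Kc2, Kb2, Kxa2, Kc1, Ka1, Rxa2.
White is in check but has 6 legal moves → neither.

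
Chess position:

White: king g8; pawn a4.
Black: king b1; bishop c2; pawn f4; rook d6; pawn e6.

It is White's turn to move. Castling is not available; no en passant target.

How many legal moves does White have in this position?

White to move; king on g8.
In check: no.
Legal moves: Kh8, Kf8, Kg7, Kf7, a5.
Count: 5.

5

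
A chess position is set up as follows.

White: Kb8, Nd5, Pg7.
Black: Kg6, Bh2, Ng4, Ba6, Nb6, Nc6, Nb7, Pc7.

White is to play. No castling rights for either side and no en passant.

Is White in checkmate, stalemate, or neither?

White to move; white king on b8.
In check: yes, from the black knight on c6.
King squares — a7: attacked by Nc6; b7: attacked by Ba6; c7: attacked by Bh2; a8: attacked by Nb6; c8: attacked by Nb6.
Legal moves for White: none.
In check with no legal moves → checkmate.

checkmate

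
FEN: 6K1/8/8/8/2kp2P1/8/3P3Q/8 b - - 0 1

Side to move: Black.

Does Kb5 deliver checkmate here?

no

After Kb5: white king on g8; in check: no.
White is not in check, so this cannot be checkmate.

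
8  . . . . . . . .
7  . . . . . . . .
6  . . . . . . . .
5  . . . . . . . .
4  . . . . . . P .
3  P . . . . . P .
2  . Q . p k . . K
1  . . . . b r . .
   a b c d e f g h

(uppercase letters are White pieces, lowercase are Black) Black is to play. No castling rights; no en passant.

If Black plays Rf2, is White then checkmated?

After Rf2: white king on h2; in check: yes, from the black rook on f2.
White has 3 legal replies: Kh3, Kh1, Kg1.
In check but a legal move exists → not checkmate.

no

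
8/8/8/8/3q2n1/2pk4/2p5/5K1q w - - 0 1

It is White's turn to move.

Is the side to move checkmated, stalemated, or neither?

checkmate

White to move; white king on f1.
In check: yes, from the black queen on h1.
King squares — e1: attacked by Qh1; g1: attacked by Qh1; e2: attacked by Kd3; f2: attacked by Qd4; g2: attacked by Qh1.
Legal moves for White: none.
In check with no legal moves → checkmate.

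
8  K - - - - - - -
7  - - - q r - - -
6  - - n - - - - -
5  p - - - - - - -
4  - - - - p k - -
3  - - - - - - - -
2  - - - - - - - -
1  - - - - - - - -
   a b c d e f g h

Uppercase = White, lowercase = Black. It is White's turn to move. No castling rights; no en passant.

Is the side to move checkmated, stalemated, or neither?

stalemate

White to move; white king on a8.
In check: no.
King squares — a7: attacked by Nc6; b7: attacked by Qd7; b8: attacked by Nc6.
Legal moves for White: none.
Not in check and no legal moves → stalemate.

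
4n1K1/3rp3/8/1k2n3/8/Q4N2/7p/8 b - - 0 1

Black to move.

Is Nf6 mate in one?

no

After Nf6: white king on g8; in check: yes, from the black knight on f6.
White has 3 legal replies: Kh8, Kf8, Kg7.
In check but a legal move exists → not checkmate.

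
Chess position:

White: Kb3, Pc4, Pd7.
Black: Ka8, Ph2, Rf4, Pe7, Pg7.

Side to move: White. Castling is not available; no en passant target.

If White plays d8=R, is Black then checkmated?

no

After d8=R: black king on a8; in check: yes, from the white rook on d8.
Black has 2 legal replies: Kb7, Ka7.
In check but a legal move exists → not checkmate.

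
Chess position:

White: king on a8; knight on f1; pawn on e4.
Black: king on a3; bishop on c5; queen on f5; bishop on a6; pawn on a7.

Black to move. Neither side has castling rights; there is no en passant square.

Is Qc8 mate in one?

After Qc8: white king on a8; in check: yes, from the black queen on c8.
King squares — a7: attacked by Bc5; b7: attacked by Ba6; b8: attacked by Qc8.
White has no legal moves → checkmate.

yes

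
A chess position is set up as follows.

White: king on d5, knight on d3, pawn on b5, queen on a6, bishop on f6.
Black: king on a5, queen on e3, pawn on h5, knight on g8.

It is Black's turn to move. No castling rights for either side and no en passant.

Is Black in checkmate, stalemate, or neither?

checkmate

Black to move; black king on a5.
In check: yes, from the white queen on a6.
King squares — a4: attacked by Qa6; b4: attacked by Nd3; b5: attacked by Qa6; a6: attacked by Pb5; b6: attacked by Qa6.
Legal moves for Black: none.
In check with no legal moves → checkmate.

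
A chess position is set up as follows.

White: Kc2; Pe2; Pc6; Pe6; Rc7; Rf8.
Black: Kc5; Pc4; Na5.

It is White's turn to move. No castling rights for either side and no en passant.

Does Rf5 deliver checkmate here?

no

After Rf5: black king on c5; in check: yes, from the white rook on f5.
Black has 4 legal replies: Kd6, Kb6, Kd4, Kb4.
In check but a legal move exists → not checkmate.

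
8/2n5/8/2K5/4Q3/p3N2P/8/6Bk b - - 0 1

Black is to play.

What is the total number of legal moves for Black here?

1

Black to move; king on h1.
In check: yes, from the white queen on e4.
Legal moves: Kxg1.
Count: 1.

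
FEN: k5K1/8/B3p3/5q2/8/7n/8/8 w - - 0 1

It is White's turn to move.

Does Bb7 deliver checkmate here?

no

After Bb7: black king on a8; in check: yes, from the white bishop on b7.
Black has 3 legal replies: Kb8, Kxb7, Ka7.
In check but a legal move exists → not checkmate.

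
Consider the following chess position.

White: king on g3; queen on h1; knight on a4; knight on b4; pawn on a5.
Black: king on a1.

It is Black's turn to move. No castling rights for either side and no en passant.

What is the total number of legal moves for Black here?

Black to move; king on a1.
In check: yes, from the white queen on h1.
Legal moves: none.
Count: 0.

0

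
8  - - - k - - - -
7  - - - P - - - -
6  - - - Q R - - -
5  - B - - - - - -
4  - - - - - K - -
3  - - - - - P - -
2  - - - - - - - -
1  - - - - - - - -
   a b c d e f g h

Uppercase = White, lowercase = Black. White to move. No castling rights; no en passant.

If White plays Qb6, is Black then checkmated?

yes

After Qb6: black king on d8; in check: yes, from the white queen on b6.
King squares — c7: attacked by Qb6; d7: attacked by Bb5; e7: attacked by Re6; c8: attacked by Pd7; e8: attacked by Re6.
Black has no legal moves → checkmate.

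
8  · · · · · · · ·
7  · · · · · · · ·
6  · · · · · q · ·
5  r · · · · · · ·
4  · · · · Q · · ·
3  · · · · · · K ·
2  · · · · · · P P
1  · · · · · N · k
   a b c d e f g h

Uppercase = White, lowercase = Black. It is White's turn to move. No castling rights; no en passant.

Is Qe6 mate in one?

After Qe6: black king on h1; in check: no.
Black is not in check, so this cannot be checkmate.

no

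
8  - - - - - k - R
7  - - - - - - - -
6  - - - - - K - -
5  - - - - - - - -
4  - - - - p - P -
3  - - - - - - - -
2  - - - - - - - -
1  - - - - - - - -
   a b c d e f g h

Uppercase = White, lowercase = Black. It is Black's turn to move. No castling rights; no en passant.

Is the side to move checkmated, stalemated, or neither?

checkmate

Black to move; black king on f8.
In check: yes, from the white rook on h8.
King squares — e7: attacked by Kf6; f7: attacked by Kf6; g7: attacked by Kf6; e8: attacked by Rh8; g8: attacked by Rh8.
Legal moves for Black: none.
In check with no legal moves → checkmate.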